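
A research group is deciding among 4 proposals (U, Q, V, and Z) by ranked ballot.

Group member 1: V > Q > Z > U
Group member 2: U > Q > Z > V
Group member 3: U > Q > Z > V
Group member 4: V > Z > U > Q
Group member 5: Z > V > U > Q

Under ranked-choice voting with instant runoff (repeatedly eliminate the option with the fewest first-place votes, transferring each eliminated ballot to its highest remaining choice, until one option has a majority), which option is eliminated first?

Q

Round 1: U 2, V 2, Z 1, Q 0. Q has the fewest and is eliminated.
Round 2: U 2, V 2, Z 1. Z has the fewest and is eliminated.
Round 3: V 3, U 2. V has a majority.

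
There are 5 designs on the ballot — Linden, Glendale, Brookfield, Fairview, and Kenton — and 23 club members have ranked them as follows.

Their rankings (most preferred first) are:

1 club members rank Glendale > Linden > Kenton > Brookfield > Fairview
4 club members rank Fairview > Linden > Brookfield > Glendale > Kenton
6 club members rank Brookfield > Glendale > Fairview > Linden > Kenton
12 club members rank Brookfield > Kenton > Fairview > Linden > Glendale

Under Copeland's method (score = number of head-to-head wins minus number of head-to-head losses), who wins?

Brookfield

Pairwise results:
  Linden vs Glendale: Linden wins 16–7.
  Linden vs Brookfield: Brookfield wins 18–5.
  Linden vs Fairview: Fairview wins 22–1.
  Linden vs Kenton: Kenton wins 12–11.
  Glendale vs Brookfield: Brookfield wins 22–1.
  Glendale vs Fairview: Fairview wins 16–7.
  Glendale vs Kenton: Kenton wins 12–11.
  Brookfield vs Fairview: Brookfield wins 19–4.
  Brookfield vs Kenton: Brookfield wins 22–1.
  Fairview vs Kenton: Kenton wins 13–10.
Copeland scores (wins − losses):
  Linden: 1 − 3 = -2
  Glendale: 0 − 4 = -4
  Brookfield: 4 − 0 = 4
  Fairview: 2 − 2 = 0
  Kenton: 3 − 1 = 2
Brookfield has the best Copeland score.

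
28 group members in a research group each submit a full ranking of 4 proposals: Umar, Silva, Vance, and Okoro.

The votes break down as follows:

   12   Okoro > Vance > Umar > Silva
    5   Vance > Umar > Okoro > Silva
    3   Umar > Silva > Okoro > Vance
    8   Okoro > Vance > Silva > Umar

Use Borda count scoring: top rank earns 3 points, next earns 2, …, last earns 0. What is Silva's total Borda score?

Borda scores:
  Umar: 12·1 + 5·2 + 3·3 + 8·0 = 31
  Silva: 12·0 + 5·0 + 3·2 + 8·1 = 14
  Vance: 12·2 + 5·3 + 3·0 + 8·2 = 55
  Okoro: 12·3 + 5·1 + 3·1 + 8·3 = 68

14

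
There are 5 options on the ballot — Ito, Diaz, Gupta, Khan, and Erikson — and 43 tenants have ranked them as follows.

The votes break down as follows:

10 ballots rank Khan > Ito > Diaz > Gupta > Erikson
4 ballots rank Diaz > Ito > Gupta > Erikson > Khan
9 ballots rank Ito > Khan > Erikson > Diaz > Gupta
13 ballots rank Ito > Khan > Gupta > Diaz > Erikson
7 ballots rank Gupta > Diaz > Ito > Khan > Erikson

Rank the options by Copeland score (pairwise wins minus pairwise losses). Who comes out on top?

Pairwise results:
  Ito vs Diaz: Ito wins 32–11.
  Ito vs Gupta: Ito wins 36–7.
  Ito vs Khan: Ito wins 33–10.
  Ito vs Erikson: Ito wins 43–0.
  Diaz vs Gupta: Diaz wins 23–20.
  Diaz vs Khan: Khan wins 32–11.
  Diaz vs Erikson: Diaz wins 34–9.
  Gupta vs Khan: Khan wins 32–11.
  Gupta vs Erikson: Gupta wins 34–9.
  Khan vs Erikson: Khan wins 39–4.
Copeland scores (wins − losses):
  Ito: 4 − 0 = 4
  Diaz: 2 − 2 = 0
  Gupta: 1 − 3 = -2
  Khan: 3 − 1 = 2
  Erikson: 0 − 4 = -4
Ito has the best Copeland score.

Ito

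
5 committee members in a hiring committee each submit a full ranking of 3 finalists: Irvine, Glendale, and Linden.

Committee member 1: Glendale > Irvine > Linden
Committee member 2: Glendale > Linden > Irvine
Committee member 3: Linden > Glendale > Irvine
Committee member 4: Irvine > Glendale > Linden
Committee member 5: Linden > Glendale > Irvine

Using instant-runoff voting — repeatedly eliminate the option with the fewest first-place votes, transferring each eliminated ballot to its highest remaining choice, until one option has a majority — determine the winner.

Glendale

Round 1: Glendale 2, Linden 2, Irvine 1. Irvine has the fewest and is eliminated.
Round 2: Glendale 3, Linden 2. Glendale has a majority.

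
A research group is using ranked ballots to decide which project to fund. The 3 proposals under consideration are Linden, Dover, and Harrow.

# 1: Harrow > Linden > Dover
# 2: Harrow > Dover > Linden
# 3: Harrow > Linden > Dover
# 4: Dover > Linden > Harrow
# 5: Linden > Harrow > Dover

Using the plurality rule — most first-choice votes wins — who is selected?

Harrow

First-place vote totals:
  Linden: 1
  Dover: 1
  Harrow: 3
Harrow has the most first-place votes.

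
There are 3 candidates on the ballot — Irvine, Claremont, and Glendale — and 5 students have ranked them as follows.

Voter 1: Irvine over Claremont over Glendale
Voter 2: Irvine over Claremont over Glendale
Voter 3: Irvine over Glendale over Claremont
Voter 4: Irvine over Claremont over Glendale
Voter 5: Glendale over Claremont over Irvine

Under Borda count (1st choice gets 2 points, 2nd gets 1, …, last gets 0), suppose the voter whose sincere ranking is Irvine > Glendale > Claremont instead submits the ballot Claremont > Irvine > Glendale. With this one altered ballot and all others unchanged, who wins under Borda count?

Irvine

Borda totals with the altered ballot: Irvine 7, Claremont 6, Glendale 2.
The winner is unchanged: still Irvine.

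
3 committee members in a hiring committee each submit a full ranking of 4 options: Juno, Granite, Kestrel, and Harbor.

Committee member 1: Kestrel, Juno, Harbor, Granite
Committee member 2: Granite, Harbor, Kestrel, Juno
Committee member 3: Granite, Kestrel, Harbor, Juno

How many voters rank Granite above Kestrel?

2

Ballots ranking Granite above Kestrel: 2.
Ballots ranking Kestrel above Granite: 1.
So 2 of 3 voters prefer Granite to Kestrel.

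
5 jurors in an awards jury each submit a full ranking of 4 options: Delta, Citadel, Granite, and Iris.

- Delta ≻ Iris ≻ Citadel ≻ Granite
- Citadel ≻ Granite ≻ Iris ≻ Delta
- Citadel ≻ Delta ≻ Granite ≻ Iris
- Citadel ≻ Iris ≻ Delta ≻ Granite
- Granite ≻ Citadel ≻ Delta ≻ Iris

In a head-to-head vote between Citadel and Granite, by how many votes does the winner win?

Ballots ranking Citadel above Granite: 4.
Ballots ranking Granite above Citadel: 1.
Citadel wins 4–1, a margin of 3.

3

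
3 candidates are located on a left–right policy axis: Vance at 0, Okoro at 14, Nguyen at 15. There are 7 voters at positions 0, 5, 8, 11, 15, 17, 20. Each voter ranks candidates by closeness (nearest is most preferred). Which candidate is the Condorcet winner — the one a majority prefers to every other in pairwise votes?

With single-peaked preferences on a line, the Condorcet winner is the candidate closest to the median voter.
The median voter (position 11) is closest to Okoro at 14.
Check: Okoro vs Nguyen — voters closer to Okoro: 4 of 7.

Okoro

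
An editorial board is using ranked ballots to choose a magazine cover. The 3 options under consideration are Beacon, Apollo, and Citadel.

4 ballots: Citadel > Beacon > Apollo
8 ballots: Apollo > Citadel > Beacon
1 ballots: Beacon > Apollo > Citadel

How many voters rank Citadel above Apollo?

Ballots ranking Citadel above Apollo: 4.
Ballots ranking Apollo above Citadel: 8+1 = 9.
So 4 of 13 voters prefer Citadel to Apollo.

4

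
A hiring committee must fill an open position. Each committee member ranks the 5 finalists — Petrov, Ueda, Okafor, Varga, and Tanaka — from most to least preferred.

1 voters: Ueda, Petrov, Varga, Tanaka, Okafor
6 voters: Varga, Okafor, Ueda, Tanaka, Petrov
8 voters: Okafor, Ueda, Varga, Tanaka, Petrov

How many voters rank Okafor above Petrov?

14

Ballots ranking Okafor above Petrov: 6+8 = 14.
Ballots ranking Petrov above Okafor: 1.
So 14 of 15 voters prefer Okafor to Petrov.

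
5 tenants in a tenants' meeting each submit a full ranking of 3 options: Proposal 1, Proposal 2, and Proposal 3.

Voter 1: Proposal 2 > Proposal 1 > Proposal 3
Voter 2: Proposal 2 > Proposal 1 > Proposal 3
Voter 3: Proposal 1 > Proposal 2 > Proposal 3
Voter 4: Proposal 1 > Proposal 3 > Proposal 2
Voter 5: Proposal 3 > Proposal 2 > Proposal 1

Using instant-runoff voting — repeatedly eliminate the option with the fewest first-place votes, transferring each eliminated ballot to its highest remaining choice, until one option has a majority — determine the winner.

Proposal 2

Round 1: Proposal 1 2, Proposal 2 2, Proposal 3 1. Proposal 3 has the fewest and is eliminated.
Round 2: Proposal 2 3, Proposal 1 2. Proposal 2 has a majority.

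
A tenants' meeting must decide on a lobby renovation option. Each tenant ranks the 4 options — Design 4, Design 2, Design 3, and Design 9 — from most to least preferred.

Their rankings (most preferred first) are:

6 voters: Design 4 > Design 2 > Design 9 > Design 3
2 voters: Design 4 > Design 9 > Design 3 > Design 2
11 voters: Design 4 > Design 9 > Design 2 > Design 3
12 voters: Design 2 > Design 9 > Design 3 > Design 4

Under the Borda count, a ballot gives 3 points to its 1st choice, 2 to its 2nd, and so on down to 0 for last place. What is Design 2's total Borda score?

Borda scores:
  Design 4: 6·3 + 2·3 + 11·3 + 12·0 = 57
  Design 2: 6·2 + 2·0 + 11·1 + 12·3 = 59
  Design 3: 6·0 + 2·1 + 11·0 + 12·1 = 14
  Design 9: 6·1 + 2·2 + 11·2 + 12·2 = 56

59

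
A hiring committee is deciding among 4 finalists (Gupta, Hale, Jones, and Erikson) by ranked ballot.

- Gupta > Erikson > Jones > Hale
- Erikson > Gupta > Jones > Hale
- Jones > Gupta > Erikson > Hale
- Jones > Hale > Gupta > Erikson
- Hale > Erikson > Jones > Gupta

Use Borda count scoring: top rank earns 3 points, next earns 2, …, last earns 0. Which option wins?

Borda scores:
  Gupta: 3 + 2 + 2 + 1 + 0 = 8
  Hale: 0 + 0 + 0 + 2 + 3 = 5
  Jones: 1 + 1 + 3 + 3 + 1 = 9
  Erikson: 2 + 3 + 1 + 0 + 2 = 8
Jones has the highest total.

Jones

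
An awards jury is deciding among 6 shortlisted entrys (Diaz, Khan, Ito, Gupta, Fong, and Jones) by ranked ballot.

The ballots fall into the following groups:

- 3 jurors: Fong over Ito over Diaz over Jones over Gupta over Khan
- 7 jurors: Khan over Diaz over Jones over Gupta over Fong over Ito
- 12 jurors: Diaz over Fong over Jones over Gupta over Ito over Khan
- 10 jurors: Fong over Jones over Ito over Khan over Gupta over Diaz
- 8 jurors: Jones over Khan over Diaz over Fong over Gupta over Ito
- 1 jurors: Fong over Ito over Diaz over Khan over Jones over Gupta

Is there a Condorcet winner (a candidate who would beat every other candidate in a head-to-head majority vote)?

Head-to-head results (41 voters total):
Diaz vs Khan: Khan wins 25–16.
Diaz vs Ito: Diaz wins 27–14.
Diaz vs Gupta: Diaz wins 31–10.
Diaz vs Fong: Diaz wins 27–14.
Diaz vs Jones: Diaz wins 23–18.
Khan vs Ito: Ito wins 26–15.
Khan vs Gupta: Khan wins 26–15.
Khan vs Fong: Fong wins 26–15.
Khan vs Jones: Jones wins 33–8.
Ito vs Gupta: Gupta wins 27–14.
Ito vs Fong: Fong wins 41–0.
Ito vs Jones: Jones wins 37–4.
Gupta vs Fong: Fong wins 34–7.
Gupta vs Jones: Jones wins 41–0.
Fong vs Jones: Fong wins 26–15.
No candidate beats all others: Diaz beats Ito beats Khan beats Diaz, a majority cycle.

No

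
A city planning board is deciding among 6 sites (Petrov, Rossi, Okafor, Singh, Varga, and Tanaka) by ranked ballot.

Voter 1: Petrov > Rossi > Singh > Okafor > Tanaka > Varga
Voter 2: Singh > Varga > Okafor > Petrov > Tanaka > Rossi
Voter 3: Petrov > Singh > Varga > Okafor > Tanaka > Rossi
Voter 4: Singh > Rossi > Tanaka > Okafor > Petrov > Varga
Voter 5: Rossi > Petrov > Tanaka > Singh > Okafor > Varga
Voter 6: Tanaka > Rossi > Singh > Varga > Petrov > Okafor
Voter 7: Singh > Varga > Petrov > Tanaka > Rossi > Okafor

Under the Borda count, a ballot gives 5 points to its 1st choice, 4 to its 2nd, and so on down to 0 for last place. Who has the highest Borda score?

Borda scores:
  Petrov: 5 + 2 + 5 + 1 + 4 + 1 + 3 = 21
  Rossi: 4 + 0 + 0 + 4 + 5 + 4 + 1 = 18
  Okafor: 2 + 3 + 2 + 2 + 1 + 0 + 0 = 10
  Singh: 3 + 5 + 4 + 5 + 2 + 3 + 5 = 27
  Varga: 0 + 4 + 3 + 0 + 0 + 2 + 4 = 13
  Tanaka: 1 + 1 + 1 + 3 + 3 + 5 + 2 = 16
Singh has the highest total.

Singh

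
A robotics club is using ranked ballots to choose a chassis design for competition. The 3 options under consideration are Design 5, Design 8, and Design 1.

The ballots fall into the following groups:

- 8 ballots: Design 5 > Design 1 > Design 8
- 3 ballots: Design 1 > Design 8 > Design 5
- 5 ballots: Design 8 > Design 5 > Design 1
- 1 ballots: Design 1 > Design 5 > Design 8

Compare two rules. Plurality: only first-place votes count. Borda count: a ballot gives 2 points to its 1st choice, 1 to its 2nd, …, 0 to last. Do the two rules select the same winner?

Plurality first-place counts: Design 5 8, Design 8 5, Design 1 4 → Design 5.
Borda totals: Design 5 22, Design 8 13, Design 1 16 → Design 5.
The two rules agree on Design 5.

Yes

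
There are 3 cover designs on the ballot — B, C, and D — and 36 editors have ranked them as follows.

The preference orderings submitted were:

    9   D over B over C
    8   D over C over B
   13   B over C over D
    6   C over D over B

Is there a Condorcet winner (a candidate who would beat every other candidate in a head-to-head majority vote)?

Head-to-head results (36 voters total):
B vs C: B wins 22–14.
B vs D: D wins 23–13.
C vs D: C wins 19–17.
No candidate beats all others: B beats C beats D beats B, a majority cycle.

No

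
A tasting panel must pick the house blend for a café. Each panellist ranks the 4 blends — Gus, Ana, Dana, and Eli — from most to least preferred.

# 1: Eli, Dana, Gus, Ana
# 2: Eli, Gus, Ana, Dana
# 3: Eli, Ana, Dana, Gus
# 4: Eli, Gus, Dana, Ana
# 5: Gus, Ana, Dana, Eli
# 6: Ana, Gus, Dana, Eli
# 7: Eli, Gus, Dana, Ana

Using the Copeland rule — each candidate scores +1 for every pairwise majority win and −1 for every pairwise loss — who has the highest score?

Eli

Pairwise results:
  Gus vs Ana: Gus wins 5–2.
  Gus vs Dana: Gus wins 5–2.
  Gus vs Eli: Eli wins 5–2.
  Ana vs Dana: Ana wins 4–3.
  Ana vs Eli: Eli wins 5–2.
  Dana vs Eli: Eli wins 5–2.
Copeland scores (wins − losses):
  Gus: 2 − 1 = 1
  Ana: 1 − 2 = -1
  Dana: 0 − 3 = -3
  Eli: 3 − 0 = 3
Eli has the best Copeland score.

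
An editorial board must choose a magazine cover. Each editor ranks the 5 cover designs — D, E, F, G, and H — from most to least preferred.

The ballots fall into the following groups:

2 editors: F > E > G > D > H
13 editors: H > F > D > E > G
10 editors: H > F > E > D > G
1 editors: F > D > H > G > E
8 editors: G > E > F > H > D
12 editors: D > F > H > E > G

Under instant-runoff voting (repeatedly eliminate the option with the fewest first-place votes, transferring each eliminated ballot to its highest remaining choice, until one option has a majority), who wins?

H

Round 1: H 23, D 12, G 8, F 3, E 0. E has the fewest and is eliminated.
Round 2: H 23, D 12, G 8, F 3. F has the fewest and is eliminated.
Round 3: H 23, D 13, G 10. G has the fewest and is eliminated.
Round 4: H 31, D 15. H has a majority.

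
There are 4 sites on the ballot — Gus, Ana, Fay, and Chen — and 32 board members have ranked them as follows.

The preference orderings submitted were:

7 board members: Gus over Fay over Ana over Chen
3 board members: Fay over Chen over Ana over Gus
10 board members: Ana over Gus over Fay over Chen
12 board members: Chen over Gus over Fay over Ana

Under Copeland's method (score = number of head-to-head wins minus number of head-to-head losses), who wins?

Gus

Pairwise results:
  Gus vs Ana: Gus wins 19–13.
  Gus vs Fay: Gus wins 29–3.
  Gus vs Chen: Gus wins 17–15.
  Ana vs Fay: Fay wins 22–10.
  Ana vs Chen: Ana wins 17–15.
  Fay vs Chen: Fay wins 20–12.
Copeland scores (wins − losses):
  Gus: 3 − 0 = 3
  Ana: 1 − 2 = -1
  Fay: 2 − 1 = 1
  Chen: 0 − 3 = -3
Gus has the best Copeland score.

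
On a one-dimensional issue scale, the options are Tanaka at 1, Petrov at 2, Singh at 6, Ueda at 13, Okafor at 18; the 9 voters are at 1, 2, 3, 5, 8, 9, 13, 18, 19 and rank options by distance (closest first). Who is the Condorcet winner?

With single-peaked preferences on a line, the Condorcet winner is the candidate closest to the median voter.
The median voter (position 8) is closest to Singh at 6.
Check: Singh vs Ueda — voters closer to Singh: 6 of 9.

Singh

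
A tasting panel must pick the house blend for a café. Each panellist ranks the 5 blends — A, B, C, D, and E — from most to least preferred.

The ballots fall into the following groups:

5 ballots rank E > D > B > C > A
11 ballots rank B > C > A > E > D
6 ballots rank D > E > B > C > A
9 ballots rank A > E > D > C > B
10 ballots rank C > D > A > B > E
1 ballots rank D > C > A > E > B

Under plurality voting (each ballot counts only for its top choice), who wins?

B

First-place vote totals:
  A: 9
  B: 11
  C: 10
  D: 7
  E: 5
B has the most first-place votes.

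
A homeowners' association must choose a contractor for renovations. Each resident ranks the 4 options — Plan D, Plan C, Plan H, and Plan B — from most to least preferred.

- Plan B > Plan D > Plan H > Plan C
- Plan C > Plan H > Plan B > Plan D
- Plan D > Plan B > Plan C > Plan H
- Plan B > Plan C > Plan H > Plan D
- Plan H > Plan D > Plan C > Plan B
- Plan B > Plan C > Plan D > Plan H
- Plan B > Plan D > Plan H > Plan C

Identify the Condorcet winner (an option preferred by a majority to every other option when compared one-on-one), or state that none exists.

Plan B

Head-to-head results (7 voters total):
Plan D vs Plan C: Plan D wins 4–3.
Plan D vs Plan H: Plan D wins 4–3.
Plan D vs Plan B: Plan B wins 5–2.
Plan C vs Plan H: Plan C wins 4–3.
Plan C vs Plan B: Plan B wins 5–2.
Plan H vs Plan B: Plan B wins 5–2.
Plan B beats each rival — Plan D (5–2), Plan C (5–2), Plan H (5–2) — so Plan B is the Condorcet winner.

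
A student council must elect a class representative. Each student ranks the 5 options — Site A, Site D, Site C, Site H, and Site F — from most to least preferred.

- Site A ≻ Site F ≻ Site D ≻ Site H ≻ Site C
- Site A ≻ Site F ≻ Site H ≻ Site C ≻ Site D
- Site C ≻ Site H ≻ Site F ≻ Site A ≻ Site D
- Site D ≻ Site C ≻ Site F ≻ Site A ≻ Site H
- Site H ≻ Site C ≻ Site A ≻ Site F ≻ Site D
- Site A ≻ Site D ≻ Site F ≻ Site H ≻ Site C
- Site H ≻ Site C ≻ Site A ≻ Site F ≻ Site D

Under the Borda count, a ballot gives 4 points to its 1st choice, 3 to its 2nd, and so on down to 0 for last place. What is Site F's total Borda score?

Borda scores:
  Site A: 4 + 4 + 1 + 1 + 2 + 4 + 2 = 18
  Site D: 2 + 0 + 0 + 4 + 0 + 3 + 0 = 9
  Site C: 0 + 1 + 4 + 3 + 3 + 0 + 3 = 14
  Site H: 1 + 2 + 3 + 0 + 4 + 1 + 4 = 15
  Site F: 3 + 3 + 2 + 2 + 1 + 2 + 1 = 14

14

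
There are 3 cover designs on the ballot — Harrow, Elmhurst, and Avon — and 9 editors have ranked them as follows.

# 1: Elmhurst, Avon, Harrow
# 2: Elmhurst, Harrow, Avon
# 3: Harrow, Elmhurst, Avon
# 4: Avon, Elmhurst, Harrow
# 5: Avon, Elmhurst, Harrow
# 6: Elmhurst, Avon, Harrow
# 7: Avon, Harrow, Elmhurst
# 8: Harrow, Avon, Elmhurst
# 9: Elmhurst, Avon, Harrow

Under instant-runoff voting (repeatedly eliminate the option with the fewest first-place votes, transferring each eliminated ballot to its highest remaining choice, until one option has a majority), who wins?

Elmhurst

Round 1: Elmhurst 4, Avon 3, Harrow 2. Harrow has the fewest and is eliminated.
Round 2: Elmhurst 5, Avon 4. Elmhurst has a majority.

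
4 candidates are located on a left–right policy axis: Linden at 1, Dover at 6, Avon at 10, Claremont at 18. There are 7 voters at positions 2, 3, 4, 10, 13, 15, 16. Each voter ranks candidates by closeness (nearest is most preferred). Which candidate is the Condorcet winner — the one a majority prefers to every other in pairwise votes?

Avon

With single-peaked preferences on a line, the Condorcet winner is the candidate closest to the median voter.
The median voter (position 10) is closest to Avon at 10.
Check: Avon vs Dover — voters closer to Avon: 4 of 7.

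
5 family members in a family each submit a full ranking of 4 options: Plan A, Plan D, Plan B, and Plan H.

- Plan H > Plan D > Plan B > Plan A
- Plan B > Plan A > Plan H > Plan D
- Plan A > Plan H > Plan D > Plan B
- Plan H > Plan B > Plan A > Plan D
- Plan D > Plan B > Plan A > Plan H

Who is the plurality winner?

First-place vote totals:
  Plan A: 1
  Plan D: 1
  Plan B: 1
  Plan H: 2
Plan H has the most first-place votes.

Plan H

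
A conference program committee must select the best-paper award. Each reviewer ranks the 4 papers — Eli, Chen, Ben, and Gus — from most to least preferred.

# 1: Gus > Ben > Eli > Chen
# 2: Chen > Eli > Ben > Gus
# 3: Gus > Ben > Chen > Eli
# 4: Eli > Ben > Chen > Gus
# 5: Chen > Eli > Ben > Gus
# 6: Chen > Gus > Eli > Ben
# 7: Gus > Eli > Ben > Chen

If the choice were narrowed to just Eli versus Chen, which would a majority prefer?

Chen

Ballots ranking Eli above Chen: 3.
Ballots ranking Chen above Eli: 4.
Chen wins the head-to-head, 4–3.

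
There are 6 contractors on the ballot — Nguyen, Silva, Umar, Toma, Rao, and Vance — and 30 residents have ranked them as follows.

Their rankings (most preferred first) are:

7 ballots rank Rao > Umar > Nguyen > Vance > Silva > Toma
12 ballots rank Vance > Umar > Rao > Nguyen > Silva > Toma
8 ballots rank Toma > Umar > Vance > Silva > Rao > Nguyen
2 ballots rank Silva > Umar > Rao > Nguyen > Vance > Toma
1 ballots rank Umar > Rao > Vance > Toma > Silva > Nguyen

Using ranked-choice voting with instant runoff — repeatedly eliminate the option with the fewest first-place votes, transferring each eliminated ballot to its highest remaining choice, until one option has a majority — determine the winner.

Vance

Round 1: Vance 12, Toma 8, Rao 7, Silva 2, Umar 1, Nguyen 0. Nguyen has the fewest and is eliminated.
Round 2: Vance 12, Toma 8, Rao 7, Silva 2, Umar 1. Umar has the fewest and is eliminated.
Round 3: Vance 12, Toma 8, Rao 8, Silva 2. Silva has the fewest and is eliminated.
Round 4: Vance 12, Rao 10, Toma 8. Toma has the fewest and is eliminated.
Round 5: Vance 20, Rao 10. Vance has a majority.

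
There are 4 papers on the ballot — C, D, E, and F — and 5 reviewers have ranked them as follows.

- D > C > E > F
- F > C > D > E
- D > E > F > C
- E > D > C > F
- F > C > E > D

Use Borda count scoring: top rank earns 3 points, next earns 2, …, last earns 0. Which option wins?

D

Borda scores:
  C: 2 + 2 + 0 + 1 + 2 = 7
  D: 3 + 1 + 3 + 2 + 0 = 9
  E: 1 + 0 + 2 + 3 + 1 = 7
  F: 0 + 3 + 1 + 0 + 3 = 7
D has the highest total.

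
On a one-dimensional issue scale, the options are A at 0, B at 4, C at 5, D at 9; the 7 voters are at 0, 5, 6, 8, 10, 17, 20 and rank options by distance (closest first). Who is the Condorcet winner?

With single-peaked preferences on a line, the Condorcet winner is the candidate closest to the median voter.
The median voter (position 8) is closest to D at 9.
Check: D vs C — voters closer to D: 4 of 7.

D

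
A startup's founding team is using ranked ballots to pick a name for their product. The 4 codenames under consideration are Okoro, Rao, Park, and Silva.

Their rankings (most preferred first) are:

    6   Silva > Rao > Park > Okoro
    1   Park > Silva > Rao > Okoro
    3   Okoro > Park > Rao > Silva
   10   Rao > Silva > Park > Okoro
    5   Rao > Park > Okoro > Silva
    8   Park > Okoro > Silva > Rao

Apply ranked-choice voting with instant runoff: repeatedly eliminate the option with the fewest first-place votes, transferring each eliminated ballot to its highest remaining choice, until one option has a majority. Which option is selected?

Round 1: Rao 15, Park 9, Silva 6, Okoro 3. Okoro has the fewest and is eliminated.
Round 2: Rao 15, Park 12, Silva 6. Silva has the fewest and is eliminated.
Round 3: Rao 21, Park 12. Rao has a majority.

Rao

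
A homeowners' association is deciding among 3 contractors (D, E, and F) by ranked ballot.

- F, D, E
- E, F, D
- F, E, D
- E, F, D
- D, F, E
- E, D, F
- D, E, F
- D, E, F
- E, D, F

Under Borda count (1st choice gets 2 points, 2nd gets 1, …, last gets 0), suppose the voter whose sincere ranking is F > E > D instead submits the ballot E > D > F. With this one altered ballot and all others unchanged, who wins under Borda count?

E

Borda totals with the altered ballot: D 10, E 12, F 5.
The winner is unchanged: still E.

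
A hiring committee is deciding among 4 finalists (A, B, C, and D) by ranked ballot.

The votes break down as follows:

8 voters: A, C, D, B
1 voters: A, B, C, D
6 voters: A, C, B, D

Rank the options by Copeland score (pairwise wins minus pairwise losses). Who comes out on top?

A

Pairwise results:
  A vs B: A wins 15–0.
  A vs C: A wins 15–0.
  A vs D: A wins 15–0.
  B vs C: C wins 14–1.
  B vs D: D wins 8–7.
  C vs D: C wins 15–0.
Copeland scores (wins − losses):
  A: 3 − 0 = 3
  B: 0 − 3 = -3
  C: 2 − 1 = 1
  D: 1 − 2 = -1
A has the best Copeland score.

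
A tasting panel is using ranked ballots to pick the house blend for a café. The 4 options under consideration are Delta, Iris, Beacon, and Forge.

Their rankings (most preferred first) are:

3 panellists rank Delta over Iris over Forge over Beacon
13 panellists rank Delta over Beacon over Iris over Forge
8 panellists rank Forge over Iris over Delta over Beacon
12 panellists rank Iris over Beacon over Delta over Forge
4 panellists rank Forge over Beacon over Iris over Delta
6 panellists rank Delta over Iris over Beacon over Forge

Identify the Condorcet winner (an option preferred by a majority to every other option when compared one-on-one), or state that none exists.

Iris

Head-to-head results (46 voters total):
Delta vs Iris: Iris wins 24–22.
Delta vs Beacon: Delta wins 30–16.
Delta vs Forge: Delta wins 34–12.
Iris vs Beacon: Iris wins 29–17.
Iris vs Forge: Iris wins 34–12.
Beacon vs Forge: Beacon wins 31–15.
Iris beats each rival — Delta (24–22), Beacon (29–17), Forge (34–12) — so Iris is the Condorcet winner.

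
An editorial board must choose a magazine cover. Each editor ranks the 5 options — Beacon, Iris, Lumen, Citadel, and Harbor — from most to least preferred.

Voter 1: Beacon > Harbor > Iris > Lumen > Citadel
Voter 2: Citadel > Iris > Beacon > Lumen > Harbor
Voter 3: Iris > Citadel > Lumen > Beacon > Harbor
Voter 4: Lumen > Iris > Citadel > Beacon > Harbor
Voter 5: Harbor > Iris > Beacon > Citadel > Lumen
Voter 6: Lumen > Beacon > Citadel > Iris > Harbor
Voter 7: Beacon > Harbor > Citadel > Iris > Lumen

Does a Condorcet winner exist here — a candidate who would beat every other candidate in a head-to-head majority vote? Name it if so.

Head-to-head results (7 voters total):
Beacon vs Iris: Iris wins 4–3.
Beacon vs Lumen: Beacon wins 4–3.
Beacon vs Citadel: Beacon wins 4–3.
Beacon vs Harbor: Beacon wins 6–1.
Iris vs Lumen: Iris wins 5–2.
Iris vs Citadel: Iris wins 4–3.
Iris vs Harbor: Iris wins 4–3.
Lumen vs Citadel: Citadel wins 4–3.
Lumen vs Harbor: Lumen wins 4–3.
Citadel vs Harbor: Citadel wins 4–3.
Iris beats each rival — Beacon (4–3), Lumen (5–2), Citadel (4–3), Harbor (4–3) — so Iris is the Condorcet winner.

Iris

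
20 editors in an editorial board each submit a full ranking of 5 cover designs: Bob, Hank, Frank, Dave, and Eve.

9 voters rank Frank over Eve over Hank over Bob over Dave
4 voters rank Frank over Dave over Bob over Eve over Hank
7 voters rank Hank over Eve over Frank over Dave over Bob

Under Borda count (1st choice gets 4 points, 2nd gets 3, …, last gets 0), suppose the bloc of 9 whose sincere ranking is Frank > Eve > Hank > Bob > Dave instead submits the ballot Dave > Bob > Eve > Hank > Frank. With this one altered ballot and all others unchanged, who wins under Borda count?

Borda totals with the altered ballot: Bob 35, Hank 37, Frank 30, Dave 55, Eve 43.
The switch changes the winner from Frank to Dave.

Dave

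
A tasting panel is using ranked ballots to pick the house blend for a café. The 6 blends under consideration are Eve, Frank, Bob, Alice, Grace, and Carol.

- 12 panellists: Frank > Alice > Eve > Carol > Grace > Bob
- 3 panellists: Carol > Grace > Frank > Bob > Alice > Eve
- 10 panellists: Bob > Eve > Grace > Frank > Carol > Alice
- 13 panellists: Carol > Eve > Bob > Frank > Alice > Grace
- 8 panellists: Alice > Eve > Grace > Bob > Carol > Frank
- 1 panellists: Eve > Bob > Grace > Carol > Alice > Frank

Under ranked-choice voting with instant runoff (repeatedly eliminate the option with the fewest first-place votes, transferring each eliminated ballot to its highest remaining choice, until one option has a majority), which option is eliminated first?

Grace

Round 1: Carol 16, Frank 12, Bob 10, Alice 8, Eve 1, Grace 0. Grace has the fewest and is eliminated.
Round 2: Carol 16, Frank 12, Bob 10, Alice 8, Eve 1. Eve has the fewest and is eliminated.
Round 3: Carol 16, Frank 12, Bob 11, Alice 8. Alice has the fewest and is eliminated.
Round 4: Bob 19, Carol 16, Frank 12. Frank has the fewest and is eliminated.
Round 5: Carol 28, Bob 19. Carol has a majority.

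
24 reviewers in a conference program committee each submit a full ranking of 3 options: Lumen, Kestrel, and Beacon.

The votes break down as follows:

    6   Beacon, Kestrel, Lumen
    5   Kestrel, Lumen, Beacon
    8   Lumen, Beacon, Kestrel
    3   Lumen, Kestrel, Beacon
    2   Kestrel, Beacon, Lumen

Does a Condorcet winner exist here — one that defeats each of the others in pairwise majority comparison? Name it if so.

Head-to-head results (24 voters total):
Lumen vs Kestrel: Kestrel wins 13–11.
Lumen vs Beacon: Lumen wins 16–8.
Kestrel vs Beacon: Beacon wins 14–10.
No candidate beats all others: Lumen beats Beacon beats Kestrel beats Lumen, a majority cycle.

No Condorcet winner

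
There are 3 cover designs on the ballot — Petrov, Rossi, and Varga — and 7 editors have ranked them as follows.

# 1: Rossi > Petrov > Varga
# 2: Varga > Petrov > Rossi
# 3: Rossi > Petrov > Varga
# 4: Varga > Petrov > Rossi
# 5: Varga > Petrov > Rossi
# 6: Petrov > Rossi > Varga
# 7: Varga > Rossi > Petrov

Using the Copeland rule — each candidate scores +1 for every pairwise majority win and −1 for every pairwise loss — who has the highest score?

Varga

Pairwise results:
  Petrov vs Rossi: Petrov wins 4–3.
  Petrov vs Varga: Varga wins 4–3.
  Rossi vs Varga: Varga wins 4–3.
Copeland scores (wins − losses):
  Petrov: 1 − 1 = 0
  Rossi: 0 − 2 = -2
  Varga: 2 − 0 = 2
Varga has the best Copeland score.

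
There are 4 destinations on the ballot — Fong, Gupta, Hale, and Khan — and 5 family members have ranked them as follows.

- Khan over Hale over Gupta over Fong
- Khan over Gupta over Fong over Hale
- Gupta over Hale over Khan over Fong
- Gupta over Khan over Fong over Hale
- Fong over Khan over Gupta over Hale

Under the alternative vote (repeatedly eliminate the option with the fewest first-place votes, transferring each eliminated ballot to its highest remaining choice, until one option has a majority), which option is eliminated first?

Hale

Round 1: Gupta 2, Khan 2, Fong 1, Hale 0. Hale has the fewest and is eliminated.
Round 2: Gupta 2, Khan 2, Fong 1. Fong has the fewest and is eliminated.
Round 3: Khan 3, Gupta 2. Khan has a majority.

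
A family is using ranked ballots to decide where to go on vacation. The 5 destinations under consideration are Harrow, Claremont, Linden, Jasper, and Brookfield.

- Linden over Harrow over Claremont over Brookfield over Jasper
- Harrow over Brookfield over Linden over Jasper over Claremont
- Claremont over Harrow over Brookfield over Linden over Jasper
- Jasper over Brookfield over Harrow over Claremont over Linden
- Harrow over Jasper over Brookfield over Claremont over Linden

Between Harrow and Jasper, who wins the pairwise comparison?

Harrow

Ballots ranking Harrow above Jasper: 4.
Ballots ranking Jasper above Harrow: 1.
Harrow wins the head-to-head, 4–1.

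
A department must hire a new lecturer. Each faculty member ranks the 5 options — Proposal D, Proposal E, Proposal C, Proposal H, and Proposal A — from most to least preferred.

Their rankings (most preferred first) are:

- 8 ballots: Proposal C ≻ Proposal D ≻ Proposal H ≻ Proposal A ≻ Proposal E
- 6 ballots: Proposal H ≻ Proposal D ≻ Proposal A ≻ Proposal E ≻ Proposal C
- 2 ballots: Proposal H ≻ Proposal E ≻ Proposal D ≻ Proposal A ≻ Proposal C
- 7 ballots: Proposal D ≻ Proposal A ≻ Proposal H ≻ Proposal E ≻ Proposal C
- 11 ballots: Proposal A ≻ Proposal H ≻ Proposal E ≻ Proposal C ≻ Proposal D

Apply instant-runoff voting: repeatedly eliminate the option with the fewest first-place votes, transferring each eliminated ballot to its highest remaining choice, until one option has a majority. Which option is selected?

Proposal A

Round 1: Proposal A 11, Proposal C 8, Proposal H 8, Proposal D 7, Proposal E 0. Proposal E has the fewest and is eliminated.
Round 2: Proposal A 11, Proposal C 8, Proposal H 8, Proposal D 7. Proposal D has the fewest and is eliminated.
Round 3: Proposal A 18, Proposal C 8, Proposal H 8. Proposal A has a majority.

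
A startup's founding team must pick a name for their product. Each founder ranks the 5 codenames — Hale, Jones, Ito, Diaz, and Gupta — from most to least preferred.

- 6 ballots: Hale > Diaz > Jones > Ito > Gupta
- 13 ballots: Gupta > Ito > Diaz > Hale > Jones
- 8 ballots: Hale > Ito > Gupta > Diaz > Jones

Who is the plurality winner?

Hale

First-place vote totals:
  Hale: 14
  Jones: 0
  Ito: 0
  Diaz: 0
  Gupta: 13
Hale has the most first-place votes.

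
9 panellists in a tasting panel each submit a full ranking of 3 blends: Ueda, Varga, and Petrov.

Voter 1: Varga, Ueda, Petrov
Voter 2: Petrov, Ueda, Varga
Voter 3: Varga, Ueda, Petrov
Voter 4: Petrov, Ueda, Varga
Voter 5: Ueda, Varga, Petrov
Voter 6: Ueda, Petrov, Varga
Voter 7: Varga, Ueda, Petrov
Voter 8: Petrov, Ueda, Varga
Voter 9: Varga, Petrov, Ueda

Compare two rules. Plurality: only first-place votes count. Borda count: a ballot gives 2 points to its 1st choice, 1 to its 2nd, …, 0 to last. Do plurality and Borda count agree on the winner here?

Plurality first-place counts: Ueda 2, Varga 4, Petrov 3 → Varga.
Borda totals: Ueda 10, Varga 9, Petrov 8 → Ueda.
The two rules disagree: plurality picks Varga, Borda picks Ueda.

No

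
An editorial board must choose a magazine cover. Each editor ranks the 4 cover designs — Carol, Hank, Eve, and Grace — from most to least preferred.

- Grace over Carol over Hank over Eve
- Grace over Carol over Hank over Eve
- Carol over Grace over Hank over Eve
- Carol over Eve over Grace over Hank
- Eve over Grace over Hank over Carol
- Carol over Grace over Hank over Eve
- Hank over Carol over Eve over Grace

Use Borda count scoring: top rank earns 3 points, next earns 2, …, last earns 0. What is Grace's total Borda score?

Borda scores:
  Carol: 2 + 2 + 3 + 3 + 0 + 3 + 2 = 15
  Hank: 1 + 1 + 1 + 0 + 1 + 1 + 3 = 8
  Eve: 0 + 0 + 0 + 2 + 3 + 0 + 1 = 6
  Grace: 3 + 3 + 2 + 1 + 2 + 2 + 0 = 13

13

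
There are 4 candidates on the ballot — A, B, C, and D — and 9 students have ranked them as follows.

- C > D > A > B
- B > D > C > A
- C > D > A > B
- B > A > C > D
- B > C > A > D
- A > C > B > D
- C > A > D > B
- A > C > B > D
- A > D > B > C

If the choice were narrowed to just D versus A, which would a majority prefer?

A

Ballots ranking D above A: 3.
Ballots ranking A above D: 6.
A wins the head-to-head, 6–3.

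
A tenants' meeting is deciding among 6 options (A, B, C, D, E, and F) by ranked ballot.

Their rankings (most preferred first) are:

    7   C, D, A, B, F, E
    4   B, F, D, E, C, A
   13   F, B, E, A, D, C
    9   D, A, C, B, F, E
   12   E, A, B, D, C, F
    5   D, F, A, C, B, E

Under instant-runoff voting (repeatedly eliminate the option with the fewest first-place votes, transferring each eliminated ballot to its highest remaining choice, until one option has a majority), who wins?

D

Round 1: D 14, F 13, E 12, C 7, B 4, A 0. A has the fewest and is eliminated.
Round 2: D 14, F 13, E 12, C 7, B 4. B has the fewest and is eliminated.
Round 3: F 17, D 14, E 12, C 7. C has the fewest and is eliminated.
Round 4: D 21, F 17, E 12. E has the fewest and is eliminated.
Round 5: D 33, F 17. D has a majority.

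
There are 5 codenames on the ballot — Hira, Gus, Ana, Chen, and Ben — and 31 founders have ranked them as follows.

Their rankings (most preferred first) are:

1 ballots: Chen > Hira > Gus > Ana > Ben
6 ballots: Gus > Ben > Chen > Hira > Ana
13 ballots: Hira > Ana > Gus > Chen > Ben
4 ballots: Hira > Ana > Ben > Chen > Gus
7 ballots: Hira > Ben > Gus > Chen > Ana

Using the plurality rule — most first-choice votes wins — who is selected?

Hira

First-place vote totals:
  Hira: 24
  Gus: 6
  Ana: 0
  Chen: 1
  Ben: 0
Hira has the most first-place votes.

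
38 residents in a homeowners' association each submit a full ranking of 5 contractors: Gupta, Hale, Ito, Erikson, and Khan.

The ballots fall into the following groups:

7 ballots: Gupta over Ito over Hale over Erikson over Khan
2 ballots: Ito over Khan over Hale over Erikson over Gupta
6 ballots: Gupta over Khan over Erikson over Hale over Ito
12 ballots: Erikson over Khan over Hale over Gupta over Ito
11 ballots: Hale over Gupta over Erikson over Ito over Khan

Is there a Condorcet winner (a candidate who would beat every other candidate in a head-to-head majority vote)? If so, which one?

None — there is no Condorcet winner

Head-to-head results (38 voters total):
Gupta vs Hale: Hale wins 25–13.
Gupta vs Ito: Gupta wins 36–2.
Gupta vs Erikson: Gupta wins 24–14.
Gupta vs Khan: Gupta wins 24–14.
Hale vs Ito: Hale wins 29–9.
Hale vs Erikson: Hale wins 20–18.
Hale vs Khan: Khan wins 20–18.
Ito vs Erikson: Erikson wins 29–9.
Ito vs Khan: Ito wins 20–18.
Erikson vs Khan: Erikson wins 30–8.
No candidate beats all others: Gupta beats Khan beats Hale beats Gupta, a majority cycle.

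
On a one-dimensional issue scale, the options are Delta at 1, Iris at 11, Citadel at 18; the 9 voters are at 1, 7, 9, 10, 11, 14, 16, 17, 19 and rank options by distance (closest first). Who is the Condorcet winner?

With single-peaked preferences on a line, the Condorcet winner is the candidate closest to the median voter.
The median voter (position 11) is closest to Iris at 11.
Check: Iris vs Delta — voters closer to Iris: 8 of 9.

Iris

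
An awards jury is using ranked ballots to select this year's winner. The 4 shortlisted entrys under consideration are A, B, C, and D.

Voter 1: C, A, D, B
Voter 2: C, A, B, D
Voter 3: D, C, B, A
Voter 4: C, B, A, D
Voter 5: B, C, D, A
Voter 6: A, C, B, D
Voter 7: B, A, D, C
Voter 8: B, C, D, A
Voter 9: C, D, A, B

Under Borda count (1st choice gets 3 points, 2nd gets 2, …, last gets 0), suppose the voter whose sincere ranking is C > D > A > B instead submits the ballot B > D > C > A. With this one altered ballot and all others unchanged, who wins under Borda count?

C

Borda totals with the altered ballot: A 10, B 17, C 18, D 9.
The winner is unchanged: still C.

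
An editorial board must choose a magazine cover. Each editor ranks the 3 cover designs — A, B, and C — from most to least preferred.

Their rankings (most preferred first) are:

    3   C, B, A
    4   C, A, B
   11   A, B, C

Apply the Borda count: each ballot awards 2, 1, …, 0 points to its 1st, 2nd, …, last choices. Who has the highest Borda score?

Borda scores:
  A: 3·0 + 4·1 + 11·2 = 26
  B: 3·1 + 4·0 + 11·1 = 14
  C: 3·2 + 4·2 + 11·0 = 14
A has the highest total.

A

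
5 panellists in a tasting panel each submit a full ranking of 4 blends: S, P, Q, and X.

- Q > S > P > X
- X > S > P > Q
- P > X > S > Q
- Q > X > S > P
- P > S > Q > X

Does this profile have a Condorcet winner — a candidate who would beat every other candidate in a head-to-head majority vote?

No

Head-to-head results (5 voters total):
S vs P: S wins 3–2.
S vs Q: S wins 3–2.
S vs X: X wins 3–2.
P vs Q: P wins 3–2.
P vs X: P wins 3–2.
Q vs X: Q wins 3–2.
No candidate beats all others: S beats P beats X beats S, a majority cycle.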